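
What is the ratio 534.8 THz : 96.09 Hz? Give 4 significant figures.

(534.8 × 10^12) / (96.09) = 5.5656 × 10^12

5566000000000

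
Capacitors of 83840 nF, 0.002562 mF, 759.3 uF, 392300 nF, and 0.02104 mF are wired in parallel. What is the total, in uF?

1259.042 uF

In uF:
  83840 nF = 83840e-3 uF = 83.84
  0.002562 mF = 0.002562e3 uF = 2.562
  759.3 uF → 759.3
  392300 nF = 392300e-3 uF = 392.3
  0.02104 mF = 0.02104e3 uF = 21.04
Sum: 83.84 + 2.562 + 759.3 + 392.3 + 21.04 = 1259.042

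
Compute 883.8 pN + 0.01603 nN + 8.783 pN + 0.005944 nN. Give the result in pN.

In pN:
  883.8 pN → 883.8
  0.01603 nN = 0.01603 × 10³ pN = 16.03
  8.783 pN → 8.783
  0.005944 nN = 0.005944 × 10³ pN = 5.944
Sum: 883.8 + 16.03 + 8.783 + 5.944 = 914.557

914.557 pN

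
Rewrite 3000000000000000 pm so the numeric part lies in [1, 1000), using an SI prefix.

3 km

= 3e3 m; 1e3 is kilo.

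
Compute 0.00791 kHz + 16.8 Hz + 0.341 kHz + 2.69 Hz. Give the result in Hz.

In Hz:
  0.00791 kHz = 0.00791 × 10^3 Hz = 7.91
  16.8 Hz → 16.8
  0.341 kHz = 0.341 × 10^3 Hz = 341
  2.69 Hz → 2.69
Sum: 7.91 + 16.8 + 341 + 2.69 = 368.4

368.4 Hz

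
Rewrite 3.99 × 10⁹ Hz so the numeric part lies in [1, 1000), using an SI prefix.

= 3.99 × 10⁹ Hz; 10⁹ is giga.

3.99 GHz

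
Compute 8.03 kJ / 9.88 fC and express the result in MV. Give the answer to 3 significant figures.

(8.03e3) / (9.88e-15) = 0.81275e18 V

813000000000 MV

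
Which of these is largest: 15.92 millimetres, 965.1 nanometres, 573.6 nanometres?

15.92 millimetres

15.92 millimetres = 0.01592 metres
965.1 nanometres = 0.0000009651 metres
573.6 nanometres = 0.0000005736 metres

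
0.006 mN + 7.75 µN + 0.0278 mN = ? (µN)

41.55 µN

In µN:
  0.006 mN = 0.006 × 10^3 µN = 6
  7.75 µN → 7.75
  0.0278 mN = 0.0278 × 10^3 µN = 27.8
Sum: 6 + 7.75 + 27.8 = 41.55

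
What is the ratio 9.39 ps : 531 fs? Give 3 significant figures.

(9.39e-12) / (531e-15) = 0.01768e3

17.7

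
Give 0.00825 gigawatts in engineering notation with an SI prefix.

= 8.25 × 10^6 watts; 10^6 is mega.

8.25 megawatts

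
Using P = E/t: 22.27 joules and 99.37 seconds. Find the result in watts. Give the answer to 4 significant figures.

0.2241 watts

(22.27) / (99.37) = 0.224112 W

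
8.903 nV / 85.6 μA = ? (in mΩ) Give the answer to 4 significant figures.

0.1040 mΩ

(8.903 × 10^-9) / (85.6 × 10^-6) = 0.104007 × 10^-3 Ω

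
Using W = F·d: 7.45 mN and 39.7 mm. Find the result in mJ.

7.45 × 10⁻³ × 39.7 × 10⁻³ = 295.765 × 10⁻⁶ J

0.295765 mJ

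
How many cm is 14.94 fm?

femto = 1e-15, centi = 1e-2; factor is 1e-13.
14.94 × 1e-13 = 0.000000000001494

0.000000000001494 cm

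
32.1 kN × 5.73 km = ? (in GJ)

0.183933 GJ

32.1e3 × 5.73e3 = 183.933e6 J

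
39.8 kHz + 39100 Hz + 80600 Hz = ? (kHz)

In kHz:
  39.8 kHz → 39.8
  39100 Hz = 39100e-3 kHz = 39.1
  80600 Hz = 80600e-3 kHz = 80.6
Sum: 39.8 + 39.1 + 80.6 = 159.5

159.5 kHz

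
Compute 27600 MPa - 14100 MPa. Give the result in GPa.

13.5 GPa

In GPa:
  27600 MPa = 27600 × 10^-3 GPa = 27.6
  14100 MPa = 14100 × 10^-3 GPa = 14.1
Difference: 27.6 - 14.1 = 13.5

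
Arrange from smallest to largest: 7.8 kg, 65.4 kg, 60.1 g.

7.8 kg = 7800 g
65.4 kg = 65400 g
60.1 g = 60.1 g

60.1 g < 7.8 kg < 65.4 kg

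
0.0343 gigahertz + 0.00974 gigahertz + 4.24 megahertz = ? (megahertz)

48.28 megahertz

In megahertz:
  0.0343 gigahertz = 0.0343e3 megahertz = 34.3
  0.00974 gigahertz = 0.00974e3 megahertz = 9.74
  4.24 megahertz → 4.24
Sum: 34.3 + 9.74 + 4.24 = 48.28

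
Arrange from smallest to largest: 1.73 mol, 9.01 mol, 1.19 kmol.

1.73 mol < 9.01 mol < 1.19 kmol

1.73 mol = 1.73 mol
9.01 mol = 9.01 mol
1.19 kmol = 1190 mol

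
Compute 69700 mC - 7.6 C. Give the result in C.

62.1 C

In C:
  69700 mC = 69700 × 10⁻³ C = 69.7
  7.6 C → 7.6
Difference: 69.7 - 7.6 = 62.1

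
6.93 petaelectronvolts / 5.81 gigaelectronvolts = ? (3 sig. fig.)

1190000

(6.93 × 10¹⁵) / (5.81 × 10⁹) = 1.193 × 10⁶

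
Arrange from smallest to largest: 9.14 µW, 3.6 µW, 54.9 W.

3.6 µW < 9.14 µW < 54.9 W

9.14 µW = 0.00000914 W
3.6 µW = 0.0000036 W
54.9 W = 54.9 W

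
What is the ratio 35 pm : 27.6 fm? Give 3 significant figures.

(35 × 10⁻¹²) / (27.6 × 10⁻¹⁵) = 1.268 × 10³

1270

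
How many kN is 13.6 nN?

0.0000000000136 kN

nano = 1e-9, kilo = 1e3; factor is 1e-12.
13.6 × 1e-12 = 0.0000000000136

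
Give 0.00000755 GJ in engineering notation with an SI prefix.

= 7.55 × 10^3 J; 10^3 is kilo.

7.55 kJ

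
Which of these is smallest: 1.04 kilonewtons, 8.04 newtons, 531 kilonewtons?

8.04 newtons

1.04 kilonewtons = 1040 newtons
8.04 newtons = 8.04 newtons
531 kilonewtons = 531000 newtons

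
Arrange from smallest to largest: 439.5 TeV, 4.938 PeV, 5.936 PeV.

439.5 TeV < 4.938 PeV < 5.936 PeV

439.5 TeV = 439500000000000 eV
4.938 PeV = 4938000000000000 eV
5.936 PeV = 5936000000000000 eV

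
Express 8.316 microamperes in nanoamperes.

8316 nanoamperes

micro = 10^-6, nano = 10^-9; factor is 10^3.
8.316 × 10^3 = 8316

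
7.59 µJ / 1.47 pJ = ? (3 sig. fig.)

5160000

(7.59 × 10^-6) / (1.47 × 10^-12) = 5.163 × 10^6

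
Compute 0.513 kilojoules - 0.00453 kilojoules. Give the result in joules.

In joules:
  0.513 kilojoules = 0.513 × 10³ joules = 513
  0.00453 kilojoules = 0.00453 × 10³ joules = 4.53
Difference: 513 - 4.53 = 508.47

508.47 joules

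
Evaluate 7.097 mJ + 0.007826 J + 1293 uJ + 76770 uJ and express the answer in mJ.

92.986 mJ

In mJ:
  7.097 mJ → 7.097
  0.007826 J = 0.007826 × 10³ mJ = 7.826
  1293 uJ = 1293 × 10⁻³ mJ = 1.293
  76770 uJ = 76770 × 10⁻³ mJ = 76.77
Sum: 7.097 + 7.826 + 1.293 + 76.77 = 92.986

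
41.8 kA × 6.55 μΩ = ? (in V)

0.27379 V

41.8 × 10^3 × 6.55 × 10^-6 = 273.79 × 10^-3 V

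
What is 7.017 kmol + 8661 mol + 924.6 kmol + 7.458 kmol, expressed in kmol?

In kmol:
  7.017 kmol → 7.017
  8661 mol = 8661e-3 kmol = 8.661
  924.6 kmol → 924.6
  7.458 kmol → 7.458
Sum: 7.017 + 8.661 + 924.6 + 7.458 = 947.736

947.736 kmol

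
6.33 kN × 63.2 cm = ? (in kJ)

4.00056 kJ

6.33 × 10³ × 63.2 × 10⁻² = 400.056 × 10¹ J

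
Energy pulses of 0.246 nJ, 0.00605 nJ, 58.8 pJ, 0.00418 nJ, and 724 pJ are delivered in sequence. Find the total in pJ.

In pJ:
  0.246 nJ = 0.246e3 pJ = 246
  0.00605 nJ = 0.00605e3 pJ = 6.05
  58.8 pJ → 58.8
  0.00418 nJ = 0.00418e3 pJ = 4.18
  724 pJ → 724
Sum: 246 + 6.05 + 58.8 + 4.18 + 724 = 1039.03

1039.03 pJ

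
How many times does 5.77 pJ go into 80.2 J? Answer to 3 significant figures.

(80.2) / (5.77 × 10⁻¹²) = 13.9 × 10¹²

13900000000000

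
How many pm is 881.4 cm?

centi = 1e-2, pico = 1e-12; factor is 1e10.
881.4 × 1e10 = 8814000000000

8814000000000 pm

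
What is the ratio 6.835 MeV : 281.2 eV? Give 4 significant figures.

(6.835 × 10⁶) / (281.2) = 0.024307 × 10⁶

24310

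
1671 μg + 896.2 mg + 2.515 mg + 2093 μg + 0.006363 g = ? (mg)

In mg:
  1671 μg = 1671e-3 mg = 1.671
  896.2 mg → 896.2
  2.515 mg → 2.515
  2093 μg = 2093e-3 mg = 2.093
  0.006363 g = 0.006363e3 mg = 6.363
Sum: 1.671 + 896.2 + 2.515 + 2.093 + 6.363 = 908.842

908.842 mg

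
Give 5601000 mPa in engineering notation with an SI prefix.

5.601 kPa

= 5.601 × 10³ Pa; 10³ is kilo.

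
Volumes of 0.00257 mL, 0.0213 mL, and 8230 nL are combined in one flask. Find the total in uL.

In uL:
  0.00257 mL = 0.00257 × 10^3 uL = 2.57
  0.0213 mL = 0.0213 × 10^3 uL = 21.3
  8230 nL = 8230 × 10^-3 uL = 8.23
Sum: 2.57 + 21.3 + 8.23 = 32.1

32.1 uL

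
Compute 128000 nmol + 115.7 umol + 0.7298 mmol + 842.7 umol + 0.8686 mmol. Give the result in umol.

2684.8 umol

In umol:
  128000 nmol = 128000 × 10^-3 umol = 128
  115.7 umol → 115.7
  0.7298 mmol = 0.7298 × 10^3 umol = 729.8
  842.7 umol → 842.7
  0.8686 mmol = 0.8686 × 10^3 umol = 868.6
Sum: 128 + 115.7 + 729.8 + 842.7 + 868.6 = 2684.8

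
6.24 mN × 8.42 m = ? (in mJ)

52.5408 mJ

6.24e-3 × 8.42 = 52.5408e-3 J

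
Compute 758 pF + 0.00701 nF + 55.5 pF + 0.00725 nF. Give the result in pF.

In pF:
  758 pF → 758
  0.00701 nF = 0.00701 × 10^3 pF = 7.01
  55.5 pF → 55.5
  0.00725 nF = 0.00725 × 10^3 pF = 7.25
Sum: 758 + 7.01 + 55.5 + 7.25 = 827.76

827.76 pF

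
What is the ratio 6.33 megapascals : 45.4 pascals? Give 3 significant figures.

139000

(6.33e6) / (45.4) = 0.1394e6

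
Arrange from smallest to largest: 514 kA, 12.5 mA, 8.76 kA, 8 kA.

514 kA = 514000 A
12.5 mA = 0.0125 A
8.76 kA = 8760 A
8 kA = 8000 A

12.5 mA < 8 kA < 8.76 kA < 514 kA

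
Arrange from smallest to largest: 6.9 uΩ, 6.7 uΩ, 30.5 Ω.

6.9 uΩ = 0.0000069 Ω
6.7 uΩ = 0.0000067 Ω
30.5 Ω = 30.5 Ω

6.7 uΩ < 6.9 uΩ < 30.5 Ω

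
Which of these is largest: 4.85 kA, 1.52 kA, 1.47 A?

4.85 kA = 4850 A
1.52 kA = 1520 A
1.47 A = 1.47 A

4.85 kA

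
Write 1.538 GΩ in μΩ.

giga = 10⁹, micro = 10⁻⁶; factor is 10¹⁵.
1.538 × 10¹⁵ = 1538000000000000

1538000000000000 μΩ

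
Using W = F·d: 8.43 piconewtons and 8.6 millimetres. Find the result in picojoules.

8.43 × 10^-12 × 8.6 × 10^-3 = 72.498 × 10^-15 J

0.072498 picojoules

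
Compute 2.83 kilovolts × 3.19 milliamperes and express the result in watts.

9.0277 watts

2.83 × 10^3 × 3.19 × 10^-3 = 9.0277 W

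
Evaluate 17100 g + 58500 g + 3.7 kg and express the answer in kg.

In kg:
  17100 g = 17100e-3 kg = 17.1
  58500 g = 58500e-3 kg = 58.5
  3.7 kg → 3.7
Sum: 17.1 + 58.5 + 3.7 = 79.3

79.3 kg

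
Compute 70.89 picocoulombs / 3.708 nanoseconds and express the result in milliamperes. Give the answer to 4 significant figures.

19.12 milliamperes

(70.89 × 10^-12) / (3.708 × 10^-9) = 19.1181 × 10^-3 A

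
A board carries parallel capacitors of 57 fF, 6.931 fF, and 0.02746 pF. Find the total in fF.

91.391 fF

In fF:
  57 fF → 57
  6.931 fF → 6.931
  0.02746 pF = 0.02746 × 10³ fF = 27.46
Sum: 57 + 6.931 + 27.46 = 91.391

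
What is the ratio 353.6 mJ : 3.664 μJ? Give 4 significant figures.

96510

(353.6 × 10⁻³) / (3.664 × 10⁻⁶) = 96.507 × 10³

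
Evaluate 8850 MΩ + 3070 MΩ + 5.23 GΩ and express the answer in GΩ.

17.15 GΩ

In GΩ:
  8850 MΩ = 8850e-3 GΩ = 8.85
  3070 MΩ = 3070e-3 GΩ = 3.07
  5.23 GΩ → 5.23
Sum: 8.85 + 3.07 + 5.23 = 17.15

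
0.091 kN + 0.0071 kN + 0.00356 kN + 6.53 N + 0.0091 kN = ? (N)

In N:
  0.091 kN = 0.091e3 N = 91
  0.0071 kN = 0.0071e3 N = 7.1
  0.00356 kN = 0.00356e3 N = 3.56
  6.53 N → 6.53
  0.0091 kN = 0.0091e3 N = 9.1
Sum: 91 + 7.1 + 3.56 + 6.53 + 9.1 = 117.29

117.29 N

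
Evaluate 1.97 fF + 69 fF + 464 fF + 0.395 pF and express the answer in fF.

In fF:
  1.97 fF → 1.97
  69 fF → 69
  464 fF → 464
  0.395 pF = 0.395 × 10^3 fF = 395
Sum: 1.97 + 69 + 464 + 395 = 929.97

929.97 fF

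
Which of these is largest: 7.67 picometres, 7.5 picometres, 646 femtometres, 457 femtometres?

7.67 picometres

7.67 picometres = 0.00000000000767 metres
7.5 picometres = 0.0000000000075 metres
646 femtometres = 0.000000000000646 metres
457 femtometres = 0.000000000000457 metres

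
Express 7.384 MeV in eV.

7384000 eV

mega = 10⁶, (no prefix) = 10⁰; factor is 10⁶.
7.384 × 10⁶ = 7384000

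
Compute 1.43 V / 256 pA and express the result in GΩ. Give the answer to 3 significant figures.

5.59 GΩ

(1.43) / (256e-12) = 0.0055859e12 Ω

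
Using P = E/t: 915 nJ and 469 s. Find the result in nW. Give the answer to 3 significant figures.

(915e-9) / (469) = 1.951e-9 W

1.95 nW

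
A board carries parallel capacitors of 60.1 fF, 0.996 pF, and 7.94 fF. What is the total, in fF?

In fF:
  60.1 fF → 60.1
  0.996 pF = 0.996e3 fF = 996
  7.94 fF → 7.94
Sum: 60.1 + 996 + 7.94 = 1064.04

1064.04 fF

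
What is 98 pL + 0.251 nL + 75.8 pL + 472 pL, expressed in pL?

896.8 pL

In pL:
  98 pL → 98
  0.251 nL = 0.251e3 pL = 251
  75.8 pL → 75.8
  472 pL → 472
Sum: 98 + 251 + 75.8 + 472 = 896.8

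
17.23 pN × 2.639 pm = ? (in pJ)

0.00000000004546997 pJ

17.23 × 10^-12 × 2.639 × 10^-12 = 45.46997 × 10^-24 J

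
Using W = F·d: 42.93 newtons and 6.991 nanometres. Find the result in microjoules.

42.93 × 6.991 × 10^-9 = 300.12363 × 10^-9 J

0.30012363 microjoules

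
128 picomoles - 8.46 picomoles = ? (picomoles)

119.54 picomoles

In picomoles:
  128 picomoles → 128
  8.46 picomoles → 8.46
Difference: 128 - 8.46 = 119.54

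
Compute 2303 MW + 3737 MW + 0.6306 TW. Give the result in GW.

636.64 GW

In GW:
  2303 MW = 2303 × 10⁻³ GW = 2.303
  3737 MW = 3737 × 10⁻³ GW = 3.737
  0.6306 TW = 0.6306 × 10³ GW = 630.6
Sum: 2.303 + 3.737 + 630.6 = 636.64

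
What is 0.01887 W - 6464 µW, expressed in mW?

12.406 mW

In mW:
  0.01887 W = 0.01887e3 mW = 18.87
  6464 µW = 6464e-3 mW = 6.464
Difference: 18.87 - 6.464 = 12.406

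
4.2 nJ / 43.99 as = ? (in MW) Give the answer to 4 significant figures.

(4.2e-9) / (43.99e-18) = 0.0954762e9 W

95.48 MW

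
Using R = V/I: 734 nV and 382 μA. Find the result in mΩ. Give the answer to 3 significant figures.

1.92 mΩ

(734 × 10^-9) / (382 × 10^-6) = 1.9215 × 10^-3 Ω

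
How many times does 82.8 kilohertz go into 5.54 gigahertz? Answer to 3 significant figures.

66900

(5.54e9) / (82.8e3) = 0.06691e6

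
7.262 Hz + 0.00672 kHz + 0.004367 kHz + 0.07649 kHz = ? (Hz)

94.839 Hz

In Hz:
  7.262 Hz → 7.262
  0.00672 kHz = 0.00672 × 10^3 Hz = 6.72
  0.004367 kHz = 0.004367 × 10^3 Hz = 4.367
  0.07649 kHz = 0.07649 × 10^3 Hz = 76.49
Sum: 7.262 + 6.72 + 4.367 + 76.49 = 94.839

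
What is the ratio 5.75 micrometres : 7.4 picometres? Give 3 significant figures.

777000

(5.75 × 10⁻⁶) / (7.4 × 10⁻¹²) = 0.777 × 10⁶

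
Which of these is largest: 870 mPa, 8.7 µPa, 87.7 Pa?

870 mPa = 0.87 Pa
8.7 µPa = 0.0000087 Pa
87.7 Pa = 87.7 Pa

87.7 Pa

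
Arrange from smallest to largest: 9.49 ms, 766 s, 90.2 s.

9.49 ms = 0.00949 s
766 s = 766 s
90.2 s = 90.2 s

9.49 ms < 90.2 s < 766 s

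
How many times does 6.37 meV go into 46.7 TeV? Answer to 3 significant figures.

7330000000000000

(46.7 × 10¹²) / (6.37 × 10⁻³) = 7.331 × 10¹⁵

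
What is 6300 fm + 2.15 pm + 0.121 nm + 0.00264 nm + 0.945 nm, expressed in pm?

In pm:
  6300 fm = 6300 × 10^-3 pm = 6.3
  2.15 pm → 2.15
  0.121 nm = 0.121 × 10^3 pm = 121
  0.00264 nm = 0.00264 × 10^3 pm = 2.64
  0.945 nm = 0.945 × 10^3 pm = 945
Sum: 6.3 + 2.15 + 121 + 2.64 + 945 = 1077.09

1077.09 pm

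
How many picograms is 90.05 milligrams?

90050000000 picograms

milli = 1e-3, pico = 1e-12; factor is 1e9.
90.05 × 1e9 = 90050000000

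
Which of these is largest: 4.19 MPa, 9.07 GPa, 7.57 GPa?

9.07 GPa

4.19 MPa = 4190000 Pa
9.07 GPa = 9070000000 Pa
7.57 GPa = 7570000000 Pa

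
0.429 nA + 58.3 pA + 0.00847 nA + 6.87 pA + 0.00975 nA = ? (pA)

In pA:
  0.429 nA = 0.429 × 10³ pA = 429
  58.3 pA → 58.3
  0.00847 nA = 0.00847 × 10³ pA = 8.47
  6.87 pA → 6.87
  0.00975 nA = 0.00975 × 10³ pA = 9.75
Sum: 429 + 58.3 + 8.47 + 6.87 + 9.75 = 512.39

512.39 pA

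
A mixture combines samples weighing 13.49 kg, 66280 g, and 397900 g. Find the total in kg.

In kg:
  13.49 kg → 13.49
  66280 g = 66280 × 10^-3 kg = 66.28
  397900 g = 397900 × 10^-3 kg = 397.9
Sum: 13.49 + 66.28 + 397.9 = 477.67

477.67 kg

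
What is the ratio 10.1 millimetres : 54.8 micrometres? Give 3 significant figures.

(10.1e-3) / (54.8e-6) = 0.1843e3

184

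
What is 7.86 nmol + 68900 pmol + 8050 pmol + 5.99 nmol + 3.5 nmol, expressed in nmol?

94.3 nmol

In nmol:
  7.86 nmol → 7.86
  68900 pmol = 68900e-3 nmol = 68.9
  8050 pmol = 8050e-3 nmol = 8.05
  5.99 nmol → 5.99
  3.5 nmol → 3.5
Sum: 7.86 + 68.9 + 8.05 + 5.99 + 3.5 = 94.3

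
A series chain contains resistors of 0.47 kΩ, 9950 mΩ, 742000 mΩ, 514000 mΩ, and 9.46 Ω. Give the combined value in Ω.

In Ω:
  0.47 kΩ = 0.47 × 10³ Ω = 470
  9950 mΩ = 9950 × 10⁻³ Ω = 9.95
  742000 mΩ = 742000 × 10⁻³ Ω = 742
  514000 mΩ = 514000 × 10⁻³ Ω = 514
  9.46 Ω → 9.46
Sum: 470 + 9.95 + 742 + 514 + 9.46 = 1745.41

1745.41 Ω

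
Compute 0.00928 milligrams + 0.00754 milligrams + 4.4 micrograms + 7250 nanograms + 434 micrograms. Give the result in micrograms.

462.47 micrograms

In micrograms:
  0.00928 milligrams = 0.00928 × 10^3 micrograms = 9.28
  0.00754 milligrams = 0.00754 × 10^3 micrograms = 7.54
  4.4 micrograms → 4.4
  7250 nanograms = 7250 × 10^-3 micrograms = 7.25
  434 micrograms → 434
Sum: 9.28 + 7.54 + 4.4 + 7.25 + 434 = 462.47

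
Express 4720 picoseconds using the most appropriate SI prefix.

4.72 nanoseconds

= 4.72 × 10^-9 seconds; 10^-9 is nano.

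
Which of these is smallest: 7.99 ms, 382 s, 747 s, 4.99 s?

7.99 ms

7.99 ms = 0.00799 s
382 s = 382 s
747 s = 747 s
4.99 s = 4.99 s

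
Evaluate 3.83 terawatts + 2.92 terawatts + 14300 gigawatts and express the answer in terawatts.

21.05 terawatts

In terawatts:
  3.83 terawatts → 3.83
  2.92 terawatts → 2.92
  14300 gigawatts = 14300 × 10^-3 terawatts = 14.3
Sum: 3.83 + 2.92 + 14.3 = 21.05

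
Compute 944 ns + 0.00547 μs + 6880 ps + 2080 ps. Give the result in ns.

In ns:
  944 ns → 944
  0.00547 μs = 0.00547 × 10³ ns = 5.47
  6880 ps = 6880 × 10⁻³ ns = 6.88
  2080 ps = 2080 × 10⁻³ ns = 2.08
Sum: 944 + 5.47 + 6.88 + 2.08 = 958.43

958.43 ns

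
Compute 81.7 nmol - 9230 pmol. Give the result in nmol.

In nmol:
  81.7 nmol → 81.7
  9230 pmol = 9230e-3 nmol = 9.23
Difference: 81.7 - 9.23 = 72.47

72.47 nmol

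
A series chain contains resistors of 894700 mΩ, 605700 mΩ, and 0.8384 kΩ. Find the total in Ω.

In Ω:
  894700 mΩ = 894700 × 10^-3 Ω = 894.7
  605700 mΩ = 605700 × 10^-3 Ω = 605.7
  0.8384 kΩ = 0.8384 × 10^3 Ω = 838.4
Sum: 894.7 + 605.7 + 838.4 = 2338.8

2338.8 Ω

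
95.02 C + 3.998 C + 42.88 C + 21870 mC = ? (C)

In C:
  95.02 C → 95.02
  3.998 C → 3.998
  42.88 C → 42.88
  21870 mC = 21870 × 10⁻³ C = 21.87
Sum: 95.02 + 3.998 + 42.88 + 21.87 = 163.768

163.768 C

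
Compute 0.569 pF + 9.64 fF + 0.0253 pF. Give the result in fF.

In fF:
  0.569 pF = 0.569 × 10^3 fF = 569
  9.64 fF → 9.64
  0.0253 pF = 0.0253 × 10^3 fF = 25.3
Sum: 569 + 9.64 + 25.3 = 603.94

603.94 fF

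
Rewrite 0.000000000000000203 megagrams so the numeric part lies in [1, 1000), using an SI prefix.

= 203e-12 grams; 1e-12 is pico.

203 picograms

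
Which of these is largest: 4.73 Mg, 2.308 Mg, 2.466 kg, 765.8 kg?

4.73 Mg

4.73 Mg = 4730000 g
2.308 Mg = 2308000 g
2.466 kg = 2466 g
765.8 kg = 765800 g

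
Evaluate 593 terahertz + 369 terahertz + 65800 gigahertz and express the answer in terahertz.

1027.8 terahertz

In terahertz:
  593 terahertz → 593
  369 terahertz → 369
  65800 gigahertz = 65800 × 10⁻³ terahertz = 65.8
Sum: 593 + 369 + 65.8 = 1027.8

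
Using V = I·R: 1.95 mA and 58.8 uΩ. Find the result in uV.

0.11466 uV

1.95 × 10⁻³ × 58.8 × 10⁻⁶ = 114.66 × 10⁻⁹ V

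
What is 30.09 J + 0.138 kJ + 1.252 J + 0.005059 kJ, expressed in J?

In J:
  30.09 J → 30.09
  0.138 kJ = 0.138 × 10^3 J = 138
  1.252 J → 1.252
  0.005059 kJ = 0.005059 × 10^3 J = 5.059
Sum: 30.09 + 138 + 1.252 + 5.059 = 174.401

174.401 J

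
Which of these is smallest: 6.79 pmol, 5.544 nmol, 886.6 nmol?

6.79 pmol

6.79 pmol = 0.00000000000679 mol
5.544 nmol = 0.000000005544 mol
886.6 nmol = 0.0000008866 mol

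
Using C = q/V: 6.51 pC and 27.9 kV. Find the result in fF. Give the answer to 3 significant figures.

0.233 fF

(6.51 × 10⁻¹²) / (27.9 × 10³) = 0.23333 × 10⁻¹⁵ F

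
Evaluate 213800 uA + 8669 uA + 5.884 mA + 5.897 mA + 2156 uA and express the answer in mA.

In mA:
  213800 uA = 213800e-3 mA = 213.8
  8669 uA = 8669e-3 mA = 8.669
  5.884 mA → 5.884
  5.897 mA → 5.897
  2156 uA = 2156e-3 mA = 2.156
Sum: 213.8 + 8.669 + 5.884 + 5.897 + 2.156 = 236.406

236.406 mA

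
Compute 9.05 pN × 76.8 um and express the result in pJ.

0.00069504 pJ

9.05 × 10^-12 × 76.8 × 10^-6 = 695.04 × 10^-18 J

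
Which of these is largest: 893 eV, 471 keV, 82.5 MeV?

893 eV = 893 eV
471 keV = 471000 eV
82.5 MeV = 82500000 eV

82.5 MeV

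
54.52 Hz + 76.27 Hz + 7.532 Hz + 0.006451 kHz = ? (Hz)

144.773 Hz

In Hz:
  54.52 Hz → 54.52
  76.27 Hz → 76.27
  7.532 Hz → 7.532
  0.006451 kHz = 0.006451 × 10^3 Hz = 6.451
Sum: 54.52 + 76.27 + 7.532 + 6.451 = 144.773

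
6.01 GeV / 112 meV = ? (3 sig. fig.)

53700000000

(6.01 × 10^9) / (112 × 10^-3) = 0.05366 × 10^12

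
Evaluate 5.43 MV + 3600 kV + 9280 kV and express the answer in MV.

In MV:
  5.43 MV → 5.43
  3600 kV = 3600 × 10⁻³ MV = 3.6
  9280 kV = 9280 × 10⁻³ MV = 9.28
Sum: 5.43 + 3.6 + 9.28 = 18.31

18.31 MV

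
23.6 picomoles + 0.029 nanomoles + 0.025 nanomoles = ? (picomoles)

77.6 picomoles

In picomoles:
  23.6 picomoles → 23.6
  0.029 nanomoles = 0.029 × 10³ picomoles = 29
  0.025 nanomoles = 0.025 × 10³ picomoles = 25
Sum: 23.6 + 29 + 25 = 77.6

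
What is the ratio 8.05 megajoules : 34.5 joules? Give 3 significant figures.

233000

(8.05e6) / (34.5) = 0.2333e6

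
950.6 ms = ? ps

milli = 10⁻³, pico = 10⁻¹²; factor is 10⁹.
950.6 × 10⁹ = 950600000000

950600000000 ps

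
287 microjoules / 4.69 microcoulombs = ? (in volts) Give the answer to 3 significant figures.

(287e-6) / (4.69e-6) = 61.194 V

61.2 volts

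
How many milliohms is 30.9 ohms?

30900 milliohms

(no prefix) = 10^0, milli = 10^-3; factor is 10^3.
30.9 × 10^3 = 30900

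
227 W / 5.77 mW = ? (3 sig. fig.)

(227) / (5.77e-3) = 39.34e3

39300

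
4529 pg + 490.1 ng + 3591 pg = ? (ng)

498.22 ng

In ng:
  4529 pg = 4529 × 10⁻³ ng = 4.529
  490.1 ng → 490.1
  3591 pg = 3591 × 10⁻³ ng = 3.591
Sum: 4.529 + 490.1 + 3.591 = 498.22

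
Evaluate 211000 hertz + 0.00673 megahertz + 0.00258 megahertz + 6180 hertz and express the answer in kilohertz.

In kilohertz:
  211000 hertz = 211000e-3 kilohertz = 211
  0.00673 megahertz = 0.00673e3 kilohertz = 6.73
  0.00258 megahertz = 0.00258e3 kilohertz = 2.58
  6180 hertz = 6180e-3 kilohertz = 6.18
Sum: 211 + 6.73 + 2.58 + 6.18 = 226.49

226.49 kilohertz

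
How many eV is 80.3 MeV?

80300000 eV

mega = 10⁶, (no prefix) = 10⁰; factor is 10⁶.
80.3 × 10⁶ = 80300000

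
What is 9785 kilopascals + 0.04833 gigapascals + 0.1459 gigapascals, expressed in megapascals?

204.015 megapascals

In megapascals:
  9785 kilopascals = 9785 × 10⁻³ megapascals = 9.785
  0.04833 gigapascals = 0.04833 × 10³ megapascals = 48.33
  0.1459 gigapascals = 0.1459 × 10³ megapascals = 145.9
Sum: 9.785 + 48.33 + 145.9 = 204.015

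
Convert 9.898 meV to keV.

milli = 10^-3, kilo = 10^3; factor is 10^-6.
9.898 × 10^-6 = 0.000009898

0.000009898 keV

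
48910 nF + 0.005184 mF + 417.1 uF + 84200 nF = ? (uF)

555.394 uF

In uF:
  48910 nF = 48910 × 10⁻³ uF = 48.91
  0.005184 mF = 0.005184 × 10³ uF = 5.184
  417.1 uF → 417.1
  84200 nF = 84200 × 10⁻³ uF = 84.2
Sum: 48.91 + 5.184 + 417.1 + 84.2 = 555.394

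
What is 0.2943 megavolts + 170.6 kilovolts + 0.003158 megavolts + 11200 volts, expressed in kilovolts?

479.258 kilovolts

In kilovolts:
  0.2943 megavolts = 0.2943e3 kilovolts = 294.3
  170.6 kilovolts → 170.6
  0.003158 megavolts = 0.003158e3 kilovolts = 3.158
  11200 volts = 11200e-3 kilovolts = 11.2
Sum: 294.3 + 170.6 + 3.158 + 11.2 = 479.258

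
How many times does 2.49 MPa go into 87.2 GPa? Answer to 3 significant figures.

35000

(87.2 × 10⁹) / (2.49 × 10⁶) = 35.02 × 10³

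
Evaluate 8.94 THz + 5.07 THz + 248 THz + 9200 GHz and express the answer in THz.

In THz:
  8.94 THz → 8.94
  5.07 THz → 5.07
  248 THz → 248
  9200 GHz = 9200 × 10^-3 THz = 9.2
Sum: 8.94 + 5.07 + 248 + 9.2 = 271.21

271.21 THz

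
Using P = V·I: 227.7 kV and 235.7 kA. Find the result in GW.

227.7 × 10³ × 235.7 × 10³ = 53668.89 × 10⁶ W

53.66889 GW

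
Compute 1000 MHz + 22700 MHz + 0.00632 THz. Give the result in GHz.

In GHz:
  1000 MHz = 1000 × 10⁻³ GHz = 1
  22700 MHz = 22700 × 10⁻³ GHz = 22.7
  0.00632 THz = 0.00632 × 10³ GHz = 6.32
Sum: 1 + 22.7 + 6.32 = 30.02

30.02 GHz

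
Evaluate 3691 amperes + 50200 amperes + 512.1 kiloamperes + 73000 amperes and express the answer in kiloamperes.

638.991 kiloamperes

In kiloamperes:
  3691 amperes = 3691e-3 kiloamperes = 3.691
  50200 amperes = 50200e-3 kiloamperes = 50.2
  512.1 kiloamperes → 512.1
  73000 amperes = 73000e-3 kiloamperes = 73
Sum: 3.691 + 50.2 + 512.1 + 73 = 638.991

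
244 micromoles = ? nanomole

micro = 10^-6, nano = 10^-9; factor is 10^3.
244 × 10^3 = 244000

244000 nanomoles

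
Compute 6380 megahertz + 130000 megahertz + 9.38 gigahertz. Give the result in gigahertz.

145.76 gigahertz

In gigahertz:
  6380 megahertz = 6380 × 10^-3 gigahertz = 6.38
  130000 megahertz = 130000 × 10^-3 gigahertz = 130
  9.38 gigahertz → 9.38
Sum: 6.38 + 130 + 9.38 = 145.76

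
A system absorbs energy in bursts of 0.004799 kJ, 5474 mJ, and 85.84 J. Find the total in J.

In J:
  0.004799 kJ = 0.004799 × 10³ J = 4.799
  5474 mJ = 5474 × 10⁻³ J = 5.474
  85.84 J → 85.84
Sum: 4.799 + 5.474 + 85.84 = 96.113

96.113 J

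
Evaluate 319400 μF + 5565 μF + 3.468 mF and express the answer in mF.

328.433 mF

In mF:
  319400 μF = 319400e-3 mF = 319.4
  5565 μF = 5565e-3 mF = 5.565
  3.468 mF → 3.468
Sum: 319.4 + 5.565 + 3.468 = 328.433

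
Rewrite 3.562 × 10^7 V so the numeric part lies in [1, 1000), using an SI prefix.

35.62 MV

= 35.62 × 10^6 V; 10^6 is mega.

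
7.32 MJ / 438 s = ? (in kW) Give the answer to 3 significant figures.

16.7 kW

(7.32 × 10^6) / (438) = 0.016712 × 10^6 W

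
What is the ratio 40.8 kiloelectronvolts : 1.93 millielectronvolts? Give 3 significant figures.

(40.8 × 10^3) / (1.93 × 10^-3) = 21.14 × 10^6

21100000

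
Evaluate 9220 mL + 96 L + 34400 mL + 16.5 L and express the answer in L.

156.12 L

In L:
  9220 mL = 9220 × 10⁻³ L = 9.22
  96 L → 96
  34400 mL = 34400 × 10⁻³ L = 34.4
  16.5 L → 16.5
Sum: 9.22 + 96 + 34.4 + 16.5 = 156.12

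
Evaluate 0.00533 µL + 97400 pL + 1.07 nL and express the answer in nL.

103.8 nL

In nL:
  0.00533 µL = 0.00533 × 10³ nL = 5.33
  97400 pL = 97400 × 10⁻³ nL = 97.4
  1.07 nL → 1.07
Sum: 5.33 + 97.4 + 1.07 = 103.8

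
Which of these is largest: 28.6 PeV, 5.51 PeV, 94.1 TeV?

28.6 PeV

28.6 PeV = 28600000000000000 eV
5.51 PeV = 5510000000000000 eV
94.1 TeV = 94100000000000 eV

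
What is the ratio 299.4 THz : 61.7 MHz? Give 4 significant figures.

4853000

(299.4 × 10¹²) / (61.7 × 10⁶) = 4.8525 × 10⁶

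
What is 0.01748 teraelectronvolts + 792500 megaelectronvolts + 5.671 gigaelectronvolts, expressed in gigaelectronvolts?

815.651 gigaelectronvolts

In gigaelectronvolts:
  0.01748 teraelectronvolts = 0.01748 × 10^3 gigaelectronvolts = 17.48
  792500 megaelectronvolts = 792500 × 10^-3 gigaelectronvolts = 792.5
  5.671 gigaelectronvolts → 5.671
Sum: 17.48 + 792.5 + 5.671 = 815.651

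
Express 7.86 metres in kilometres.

0.00786 kilometres

(no prefix) = 1e0, kilo = 1e3; factor is 1e-3.
7.86 × 1e-3 = 0.00786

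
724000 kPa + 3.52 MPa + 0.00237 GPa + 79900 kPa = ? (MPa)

809.79 MPa

In MPa:
  724000 kPa = 724000 × 10^-3 MPa = 724
  3.52 MPa → 3.52
  0.00237 GPa = 0.00237 × 10^3 MPa = 2.37
  79900 kPa = 79900 × 10^-3 MPa = 79.9
Sum: 724 + 3.52 + 2.37 + 79.9 = 809.79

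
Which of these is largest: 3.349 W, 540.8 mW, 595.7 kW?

3.349 W = 3.349 W
540.8 mW = 0.5408 W
595.7 kW = 595700 W

595.7 kW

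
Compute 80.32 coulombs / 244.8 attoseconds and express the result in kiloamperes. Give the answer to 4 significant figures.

(80.32) / (244.8 × 10⁻¹⁸) = 0.328105 × 10¹⁸ A

328100000000000 kiloamperes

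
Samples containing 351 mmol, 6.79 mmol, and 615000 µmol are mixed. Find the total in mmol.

972.79 mmol

In mmol:
  351 mmol → 351
  6.79 mmol → 6.79
  615000 µmol = 615000 × 10^-3 mmol = 615
Sum: 351 + 6.79 + 615 = 972.79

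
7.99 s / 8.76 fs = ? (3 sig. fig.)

(7.99) / (8.76 × 10^-15) = 0.9121 × 10^15

912000000000000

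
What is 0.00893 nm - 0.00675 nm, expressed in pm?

In pm:
  0.00893 nm = 0.00893e3 pm = 8.93
  0.00675 nm = 0.00675e3 pm = 6.75
Difference: 8.93 - 6.75 = 2.18

2.18 pm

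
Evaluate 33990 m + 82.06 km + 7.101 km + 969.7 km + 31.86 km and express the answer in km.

In km:
  33990 m = 33990e-3 km = 33.99
  82.06 km → 82.06
  7.101 km → 7.101
  969.7 km → 969.7
  31.86 km → 31.86
Sum: 33.99 + 82.06 + 7.101 + 969.7 + 31.86 = 1124.711

1124.711 km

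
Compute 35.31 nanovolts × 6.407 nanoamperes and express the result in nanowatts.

0.00000022623117 nanowatts

35.31 × 10⁻⁹ × 6.407 × 10⁻⁹ = 226.23117 × 10⁻¹⁸ W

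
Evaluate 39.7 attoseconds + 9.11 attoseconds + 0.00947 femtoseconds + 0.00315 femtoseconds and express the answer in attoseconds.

61.43 attoseconds

In attoseconds:
  39.7 attoseconds → 39.7
  9.11 attoseconds → 9.11
  0.00947 femtoseconds = 0.00947 × 10^3 attoseconds = 9.47
  0.00315 femtoseconds = 0.00315 × 10^3 attoseconds = 3.15
Sum: 39.7 + 9.11 + 9.47 + 3.15 = 61.43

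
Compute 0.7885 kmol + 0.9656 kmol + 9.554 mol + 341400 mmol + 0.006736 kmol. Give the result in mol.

2111.79 mol

In mol:
  0.7885 kmol = 0.7885e3 mol = 788.5
  0.9656 kmol = 0.9656e3 mol = 965.6
  9.554 mol → 9.554
  341400 mmol = 341400e-3 mol = 341.4
  0.006736 kmol = 0.006736e3 mol = 6.736
Sum: 788.5 + 965.6 + 9.554 + 341.4 + 6.736 = 2111.79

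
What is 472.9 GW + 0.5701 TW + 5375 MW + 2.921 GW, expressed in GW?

In GW:
  472.9 GW → 472.9
  0.5701 TW = 0.5701 × 10³ GW = 570.1
  5375 MW = 5375 × 10⁻³ GW = 5.375
  2.921 GW → 2.921
Sum: 472.9 + 570.1 + 5.375 + 2.921 = 1051.296

1051.296 GW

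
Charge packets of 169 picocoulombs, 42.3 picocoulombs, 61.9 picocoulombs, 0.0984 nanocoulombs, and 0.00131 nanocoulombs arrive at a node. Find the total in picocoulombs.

372.91 picocoulombs

In picocoulombs:
  169 picocoulombs → 169
  42.3 picocoulombs → 42.3
  61.9 picocoulombs → 61.9
  0.0984 nanocoulombs = 0.0984 × 10^3 picocoulombs = 98.4
  0.00131 nanocoulombs = 0.00131 × 10^3 picocoulombs = 1.31
Sum: 169 + 42.3 + 61.9 + 98.4 + 1.31 = 372.91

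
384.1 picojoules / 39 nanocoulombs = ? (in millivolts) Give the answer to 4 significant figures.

9.849 millivolts

(384.1e-12) / (39e-9) = 9.84872e-3 V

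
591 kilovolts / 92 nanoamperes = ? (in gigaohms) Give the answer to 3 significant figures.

6420 gigaohms

(591 × 10^3) / (92 × 10^-9) = 6.4239 × 10^12 Ω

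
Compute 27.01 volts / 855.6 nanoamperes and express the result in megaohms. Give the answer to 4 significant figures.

(27.01) / (855.6 × 10⁻⁹) = 0.0315685 × 10⁹ Ω

31.57 megaohms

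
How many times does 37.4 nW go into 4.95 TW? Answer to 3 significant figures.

(4.95e12) / (37.4e-9) = 0.1324e21

132000000000000000000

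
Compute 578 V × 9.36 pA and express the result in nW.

5.41008 nW

578 × 9.36 × 10^-12 = 5410.08 × 10^-12 W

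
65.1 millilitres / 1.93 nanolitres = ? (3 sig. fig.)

(65.1e-3) / (1.93e-9) = 33.73e6

33700000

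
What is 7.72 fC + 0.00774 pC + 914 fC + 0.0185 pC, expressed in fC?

In fC:
  7.72 fC → 7.72
  0.00774 pC = 0.00774e3 fC = 7.74
  914 fC → 914
  0.0185 pC = 0.0185e3 fC = 18.5
Sum: 7.72 + 7.74 + 914 + 18.5 = 947.96

947.96 fC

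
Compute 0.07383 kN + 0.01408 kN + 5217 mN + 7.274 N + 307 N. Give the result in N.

In N:
  0.07383 kN = 0.07383 × 10³ N = 73.83
  0.01408 kN = 0.01408 × 10³ N = 14.08
  5217 mN = 5217 × 10⁻³ N = 5.217
  7.274 N → 7.274
  307 N → 307
Sum: 73.83 + 14.08 + 5.217 + 7.274 + 307 = 407.401

407.401 N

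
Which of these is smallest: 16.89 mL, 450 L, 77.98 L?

16.89 mL

16.89 mL = 0.01689 L
450 L = 450 L
77.98 L = 77.98 L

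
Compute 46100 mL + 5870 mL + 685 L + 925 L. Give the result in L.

1661.97 L

In L:
  46100 mL = 46100e-3 L = 46.1
  5870 mL = 5870e-3 L = 5.87
  685 L → 685
  925 L → 925
Sum: 46.1 + 5.87 + 685 + 925 = 1661.97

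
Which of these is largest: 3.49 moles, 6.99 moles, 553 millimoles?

3.49 moles = 3.49 moles
6.99 moles = 6.99 moles
553 millimoles = 0.553 moles

6.99 moles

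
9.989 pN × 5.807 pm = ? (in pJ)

9.989e-12 × 5.807e-12 = 58.006123e-24 J

0.000000000058006123 pJ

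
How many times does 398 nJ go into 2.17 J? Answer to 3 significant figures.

(2.17) / (398 × 10⁻⁹) = 0.005452 × 10⁹

5450000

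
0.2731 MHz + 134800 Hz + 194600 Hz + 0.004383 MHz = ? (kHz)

In kHz:
  0.2731 MHz = 0.2731 × 10³ kHz = 273.1
  134800 Hz = 134800 × 10⁻³ kHz = 134.8
  194600 Hz = 194600 × 10⁻³ kHz = 194.6
  0.004383 MHz = 0.004383 × 10³ kHz = 4.383
Sum: 273.1 + 134.8 + 194.6 + 4.383 = 606.883

606.883 kHz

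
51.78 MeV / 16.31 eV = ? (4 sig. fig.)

3175000

(51.78 × 10^6) / (16.31) = 3.1747 × 10^6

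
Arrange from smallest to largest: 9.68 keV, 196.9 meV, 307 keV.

196.9 meV < 9.68 keV < 307 keV

9.68 keV = 9680 eV
196.9 meV = 0.1969 eV
307 keV = 307000 eV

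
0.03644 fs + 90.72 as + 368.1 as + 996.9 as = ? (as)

1492.16 as

In as:
  0.03644 fs = 0.03644e3 as = 36.44
  90.72 as → 90.72
  368.1 as → 368.1
  996.9 as → 996.9
Sum: 36.44 + 90.72 + 368.1 + 996.9 = 1492.16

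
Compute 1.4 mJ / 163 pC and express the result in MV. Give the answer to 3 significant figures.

8.59 MV

(1.4 × 10^-3) / (163 × 10^-12) = 0.008589 × 10^9 V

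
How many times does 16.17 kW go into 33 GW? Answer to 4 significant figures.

2041000

(33 × 10⁹) / (16.17 × 10³) = 2.0408 × 10⁶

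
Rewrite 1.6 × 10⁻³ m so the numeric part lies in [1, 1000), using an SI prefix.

1.6 mm

= 1.6 × 10⁻³ m; 10⁻³ is milli.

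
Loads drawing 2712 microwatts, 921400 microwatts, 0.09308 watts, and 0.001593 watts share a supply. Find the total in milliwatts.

In milliwatts:
  2712 microwatts = 2712e-3 milliwatts = 2.712
  921400 microwatts = 921400e-3 milliwatts = 921.4
  0.09308 watts = 0.09308e3 milliwatts = 93.08
  0.001593 watts = 0.001593e3 milliwatts = 1.593
Sum: 2.712 + 921.4 + 93.08 + 1.593 = 1018.785

1018.785 milliwatts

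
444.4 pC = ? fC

pico = 10^-12, femto = 10^-15; factor is 10^3.
444.4 × 10^3 = 444400

444400 fC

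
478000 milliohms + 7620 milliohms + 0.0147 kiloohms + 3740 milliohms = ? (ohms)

504.06 ohms

In ohms:
  478000 milliohms = 478000e-3 ohms = 478
  7620 milliohms = 7620e-3 ohms = 7.62
  0.0147 kiloohms = 0.0147e3 ohms = 14.7
  3740 milliohms = 3740e-3 ohms = 3.74
Sum: 478 + 7.62 + 14.7 + 3.74 = 504.06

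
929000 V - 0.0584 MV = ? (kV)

870.6 kV

In kV:
  929000 V = 929000e-3 kV = 929
  0.0584 MV = 0.0584e3 kV = 58.4
Difference: 929 - 58.4 = 870.6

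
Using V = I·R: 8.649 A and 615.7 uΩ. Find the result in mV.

8.649 × 615.7e-6 = 5325.1893e-6 V

5.3251893 mV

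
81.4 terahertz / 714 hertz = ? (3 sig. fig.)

114000000000

(81.4 × 10¹²) / (714) = 0.114 × 10¹²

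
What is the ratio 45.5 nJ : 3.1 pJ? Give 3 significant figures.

(45.5 × 10^-9) / (3.1 × 10^-12) = 14.68 × 10^3

14700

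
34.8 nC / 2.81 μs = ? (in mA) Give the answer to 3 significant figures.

12.4 mA

(34.8 × 10⁻⁹) / (2.81 × 10⁻⁶) = 12.384 × 10⁻³ A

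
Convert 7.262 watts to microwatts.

7262000 microwatts

(no prefix) = 10^0, micro = 10^-6; factor is 10^6.
7.262 × 10^6 = 7262000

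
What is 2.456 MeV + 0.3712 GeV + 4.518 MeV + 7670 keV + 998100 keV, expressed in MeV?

1383.944 MeV

In MeV:
  2.456 MeV → 2.456
  0.3712 GeV = 0.3712 × 10³ MeV = 371.2
  4.518 MeV → 4.518
  7670 keV = 7670 × 10⁻³ MeV = 7.67
  998100 keV = 998100 × 10⁻³ MeV = 998.1
Sum: 2.456 + 371.2 + 4.518 + 7.67 + 998.1 = 1383.944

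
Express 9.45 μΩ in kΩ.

micro = 10^-6, kilo = 10^3; factor is 10^-9.
9.45 × 10^-9 = 0.00000000945

0.00000000945 kΩ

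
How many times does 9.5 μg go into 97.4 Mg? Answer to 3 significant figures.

(97.4e6) / (9.5e-6) = 10.25e12

10300000000000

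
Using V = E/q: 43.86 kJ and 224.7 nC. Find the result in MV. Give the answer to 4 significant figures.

195200 MV

(43.86 × 10³) / (224.7 × 10⁻⁹) = 0.195194 × 10¹² V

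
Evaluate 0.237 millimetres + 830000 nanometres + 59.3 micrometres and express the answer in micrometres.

In micrometres:
  0.237 millimetres = 0.237e3 micrometres = 237
  830000 nanometres = 830000e-3 micrometres = 830
  59.3 micrometres → 59.3
Sum: 237 + 830 + 59.3 = 1126.3

1126.3 micrometres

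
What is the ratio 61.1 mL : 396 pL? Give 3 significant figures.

154000000

(61.1 × 10⁻³) / (396 × 10⁻¹²) = 0.1543 × 10⁹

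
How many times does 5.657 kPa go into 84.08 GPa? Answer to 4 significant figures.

14860000

(84.08 × 10⁹) / (5.657 × 10³) = 14.863 × 10⁶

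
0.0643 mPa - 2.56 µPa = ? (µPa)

In µPa:
  0.0643 mPa = 0.0643 × 10^3 µPa = 64.3
  2.56 µPa → 2.56
Difference: 64.3 - 2.56 = 61.74

61.74 µPa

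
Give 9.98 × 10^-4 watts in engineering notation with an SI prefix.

= 998 × 10^-6 watts; 10^-6 is micro.

998 microwatts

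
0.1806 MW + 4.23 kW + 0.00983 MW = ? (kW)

In kW:
  0.1806 MW = 0.1806 × 10^3 kW = 180.6
  4.23 kW → 4.23
  0.00983 MW = 0.00983 × 10^3 kW = 9.83
Sum: 180.6 + 4.23 + 9.83 = 194.66

194.66 kW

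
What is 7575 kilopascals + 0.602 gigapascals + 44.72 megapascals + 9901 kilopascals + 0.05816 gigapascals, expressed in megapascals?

722.356 megapascals

In megapascals:
  7575 kilopascals = 7575 × 10^-3 megapascals = 7.575
  0.602 gigapascals = 0.602 × 10^3 megapascals = 602
  44.72 megapascals → 44.72
  9901 kilopascals = 9901 × 10^-3 megapascals = 9.901
  0.05816 gigapascals = 0.05816 × 10^3 megapascals = 58.16
Sum: 7.575 + 602 + 44.72 + 9.901 + 58.16 = 722.356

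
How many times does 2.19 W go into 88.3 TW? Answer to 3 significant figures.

(88.3 × 10¹²) / (2.19) = 40.32 × 10¹²

40300000000000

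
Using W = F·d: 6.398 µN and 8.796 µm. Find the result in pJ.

6.398e-6 × 8.796e-6 = 56.276808e-12 J

56.276808 pJ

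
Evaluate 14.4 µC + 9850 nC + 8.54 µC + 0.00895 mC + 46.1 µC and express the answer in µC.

87.84 µC

In µC:
  14.4 µC → 14.4
  9850 nC = 9850e-3 µC = 9.85
  8.54 µC → 8.54
  0.00895 mC = 0.00895e3 µC = 8.95
  46.1 µC → 46.1
Sum: 14.4 + 9.85 + 8.54 + 8.95 + 46.1 = 87.84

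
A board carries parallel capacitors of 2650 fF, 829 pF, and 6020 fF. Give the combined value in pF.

837.67 pF

In pF:
  2650 fF = 2650e-3 pF = 2.65
  829 pF → 829
  6020 fF = 6020e-3 pF = 6.02
Sum: 2.65 + 829 + 6.02 = 837.67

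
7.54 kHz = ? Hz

7540 Hz

kilo = 10^3, (no prefix) = 10^0; factor is 10^3.
7.54 × 10^3 = 7540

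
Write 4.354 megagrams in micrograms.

mega = 10^6, micro = 10^-6; factor is 10^12.
4.354 × 10^12 = 4354000000000

4354000000000 micrograms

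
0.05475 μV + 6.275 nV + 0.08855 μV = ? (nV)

149.575 nV

In nV:
  0.05475 μV = 0.05475e3 nV = 54.75
  6.275 nV → 6.275
  0.08855 μV = 0.08855e3 nV = 88.55
Sum: 54.75 + 6.275 + 88.55 = 149.575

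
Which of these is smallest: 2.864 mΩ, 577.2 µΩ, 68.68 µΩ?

2.864 mΩ = 0.002864 Ω
577.2 µΩ = 0.0005772 Ω
68.68 µΩ = 0.00006868 Ω

68.68 µΩ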